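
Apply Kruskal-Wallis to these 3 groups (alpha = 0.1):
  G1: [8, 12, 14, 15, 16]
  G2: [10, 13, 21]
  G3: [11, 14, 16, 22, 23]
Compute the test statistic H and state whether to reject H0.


Step 1: Combine all N = 13 observations and assign midranks.
sorted (value, group, rank): (8,G1,1), (10,G2,2), (11,G3,3), (12,G1,4), (13,G2,5), (14,G1,6.5), (14,G3,6.5), (15,G1,8), (16,G1,9.5), (16,G3,9.5), (21,G2,11), (22,G3,12), (23,G3,13)
Step 2: Sum ranks within each group.
R_1 = 29 (n_1 = 5)
R_2 = 18 (n_2 = 3)
R_3 = 44 (n_3 = 5)
Step 3: H = 12/(N(N+1)) * sum(R_i^2/n_i) - 3(N+1)
     = 12/(13*14) * (29^2/5 + 18^2/3 + 44^2/5) - 3*14
     = 0.065934 * 663.4 - 42
     = 1.740659.
Step 4: Ties present; correction factor C = 1 - 12/(13^3 - 13) = 0.994505. Corrected H = 1.740659 / 0.994505 = 1.750276.
Step 5: Under H0, H ~ chi^2(2); p-value = 0.416804.
Step 6: alpha = 0.1. fail to reject H0.

H = 1.7503, df = 2, p = 0.416804, fail to reject H0.


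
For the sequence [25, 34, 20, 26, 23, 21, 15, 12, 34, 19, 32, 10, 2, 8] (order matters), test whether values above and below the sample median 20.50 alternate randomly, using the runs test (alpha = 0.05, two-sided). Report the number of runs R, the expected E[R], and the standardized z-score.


Step 1: Compute median = 20.50; label A = above, B = below.
Labels in order: AABAAABBABABBB  (n_A = 7, n_B = 7)
Step 2: Count runs R = 8.
Step 3: Under H0 (random ordering), E[R] = 2*n_A*n_B/(n_A+n_B) + 1 = 2*7*7/14 + 1 = 8.0000.
        Var[R] = 2*n_A*n_B*(2*n_A*n_B - n_A - n_B) / ((n_A+n_B)^2 * (n_A+n_B-1)) = 8232/2548 = 3.2308.
        SD[R] = 1.7974.
Step 4: R = E[R], so z = 0 with no continuity correction.
Step 5: Two-sided p-value via normal approximation = 2*(1 - Phi(|z|)) = 1.000000.
Step 6: alpha = 0.05. fail to reject H0.

R = 8, z = 0.0000, p = 1.000000, fail to reject H0.


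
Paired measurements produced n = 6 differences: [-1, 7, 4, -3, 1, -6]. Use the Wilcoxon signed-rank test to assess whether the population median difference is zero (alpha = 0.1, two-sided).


Step 1: Drop any zero differences (none here) and take |d_i|.
|d| = [1, 7, 4, 3, 1, 6]
Step 2: Midrank |d_i| (ties get averaged ranks).
ranks: |1|->1.5, |7|->6, |4|->4, |3|->3, |1|->1.5, |6|->5
Step 3: Attach original signs; sum ranks with positive sign and with negative sign.
W+ = 6 + 4 + 1.5 = 11.5
W- = 1.5 + 3 + 5 = 9.5
(Check: W+ + W- = 21 should equal n(n+1)/2 = 21.)
Step 4: Test statistic W = min(W+, W-) = 9.5.
Step 5: Ties in |d|, so use the tie-corrected normal approximation.
        E[W] = n(n+1)/4 = 6*7/4 = 10.5.
        Tie groups: |d|=1 (t=2); sum(t^3 - t) = 6.
        Var[W] = n(n+1)(2n+1)/24 - sum(t^3-t)/48 = 546/24 - 6/48 = 22.625.
        z = (W - E[W]) / sqrt(Var[W]) = (9.5 - 10.5) / 4.7566 = -0.2102.
        Two-sided p = 2*Phi(z) = 0.833484.
Step 6: alpha = 0.1. fail to reject H0.

W+ = 11.5, W- = 9.5, W = min = 9.5, p = 0.833484, fail to reject H0.


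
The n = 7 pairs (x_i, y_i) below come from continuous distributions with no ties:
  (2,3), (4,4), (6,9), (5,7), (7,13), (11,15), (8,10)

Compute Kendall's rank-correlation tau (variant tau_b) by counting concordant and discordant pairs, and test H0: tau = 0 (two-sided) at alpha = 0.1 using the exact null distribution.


Step 1: Enumerate the 21 unordered pairs (i,j) with i<j and classify each by sign(x_j-x_i) * sign(y_j-y_i).
  (1,2):dx=+2,dy=+1->C; (1,3):dx=+4,dy=+6->C; (1,4):dx=+3,dy=+4->C; (1,5):dx=+5,dy=+10->C
  (1,6):dx=+9,dy=+12->C; (1,7):dx=+6,dy=+7->C; (2,3):dx=+2,dy=+5->C; (2,4):dx=+1,dy=+3->C
  (2,5):dx=+3,dy=+9->C; (2,6):dx=+7,dy=+11->C; (2,7):dx=+4,dy=+6->C; (3,4):dx=-1,dy=-2->C
  (3,5):dx=+1,dy=+4->C; (3,6):dx=+5,dy=+6->C; (3,7):dx=+2,dy=+1->C; (4,5):dx=+2,dy=+6->C
  (4,6):dx=+6,dy=+8->C; (4,7):dx=+3,dy=+3->C; (5,6):dx=+4,dy=+2->C; (5,7):dx=+1,dy=-3->D
  (6,7):dx=-3,dy=-5->C
Step 2: C = 20, D = 1, total pairs = 21.
Step 3: tau = (C - D)/(n(n-1)/2) = (20 - 1)/21 = 0.904762.
Step 4: Exact two-sided p-value (enumerate n! = 5040 permutations of y under H0): p = 0.002778.
Step 5: alpha = 0.1. reject H0.

tau_b = 0.9048 (C=20, D=1), p = 0.002778, reject H0.


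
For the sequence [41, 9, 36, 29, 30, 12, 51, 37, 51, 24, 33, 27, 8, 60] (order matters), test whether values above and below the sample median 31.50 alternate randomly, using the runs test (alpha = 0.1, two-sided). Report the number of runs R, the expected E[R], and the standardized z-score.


Step 1: Compute median = 31.50; label A = above, B = below.
Labels in order: ABABBBAAABABBA  (n_A = 7, n_B = 7)
Step 2: Count runs R = 9.
Step 3: Under H0 (random ordering), E[R] = 2*n_A*n_B/(n_A+n_B) + 1 = 2*7*7/14 + 1 = 8.0000.
        Var[R] = 2*n_A*n_B*(2*n_A*n_B - n_A - n_B) / ((n_A+n_B)^2 * (n_A+n_B-1)) = 8232/2548 = 3.2308.
        SD[R] = 1.7974.
Step 4: Continuity-corrected z = (R - 0.5 - E[R]) / SD[R] = (9 - 0.5 - 8.0000) / 1.7974 = 0.2782.
Step 5: Two-sided p-value via normal approximation = 2*(1 - Phi(|z|)) = 0.780879.
Step 6: alpha = 0.1. fail to reject H0.

R = 9, z = 0.2782, p = 0.780879, fail to reject H0.


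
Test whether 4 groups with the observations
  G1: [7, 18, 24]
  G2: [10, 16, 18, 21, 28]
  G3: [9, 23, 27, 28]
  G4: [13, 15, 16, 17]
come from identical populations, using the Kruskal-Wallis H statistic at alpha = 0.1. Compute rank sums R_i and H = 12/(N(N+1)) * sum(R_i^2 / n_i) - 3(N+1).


Step 1: Combine all N = 16 observations and assign midranks.
sorted (value, group, rank): (7,G1,1), (9,G3,2), (10,G2,3), (13,G4,4), (15,G4,5), (16,G2,6.5), (16,G4,6.5), (17,G4,8), (18,G1,9.5), (18,G2,9.5), (21,G2,11), (23,G3,12), (24,G1,13), (27,G3,14), (28,G2,15.5), (28,G3,15.5)
Step 2: Sum ranks within each group.
R_1 = 23.5 (n_1 = 3)
R_2 = 45.5 (n_2 = 5)
R_3 = 43.5 (n_3 = 4)
R_4 = 23.5 (n_4 = 4)
Step 3: H = 12/(N(N+1)) * sum(R_i^2/n_i) - 3(N+1)
     = 12/(16*17) * (23.5^2/3 + 45.5^2/5 + 43.5^2/4 + 23.5^2/4) - 3*17
     = 0.044118 * 1209.26 - 51
     = 2.349632.
Step 4: Ties present; correction factor C = 1 - 18/(16^3 - 16) = 0.995588. Corrected H = 2.349632 / 0.995588 = 2.360044.
Step 5: Under H0, H ~ chi^2(3); p-value = 0.501116.
Step 6: alpha = 0.1. fail to reject H0.

H = 2.3600, df = 3, p = 0.501116, fail to reject H0.


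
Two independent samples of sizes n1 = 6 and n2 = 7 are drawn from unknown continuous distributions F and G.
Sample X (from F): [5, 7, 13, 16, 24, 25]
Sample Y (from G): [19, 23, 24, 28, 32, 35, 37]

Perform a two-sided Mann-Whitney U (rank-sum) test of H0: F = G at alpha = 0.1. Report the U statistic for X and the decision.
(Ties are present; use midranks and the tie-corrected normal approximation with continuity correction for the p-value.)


Step 1: Combine and sort all 13 observations; assign midranks.
sorted (value, group): (5,X), (7,X), (13,X), (16,X), (19,Y), (23,Y), (24,X), (24,Y), (25,X), (28,Y), (32,Y), (35,Y), (37,Y)
ranks: 5->1, 7->2, 13->3, 16->4, 19->5, 23->6, 24->7.5, 24->7.5, 25->9, 28->10, 32->11, 35->12, 37->13
Step 2: Rank sum for X: R1 = 1 + 2 + 3 + 4 + 7.5 + 9 = 26.5.
Step 3: U_X = R1 - n1(n1+1)/2 = 26.5 - 6*7/2 = 26.5 - 21 = 5.5.
       U_Y = n1*n2 - U_X = 42 - 5.5 = 36.5.
Step 4: Ties are present, so use the tie-corrected normal approximation (with continuity correction) for the p-value.
Step 5: p-value = 0.031888; compare to alpha = 0.1. reject H0.

U_X = 5.5, p = 0.031888, reject H0 at alpha = 0.1.


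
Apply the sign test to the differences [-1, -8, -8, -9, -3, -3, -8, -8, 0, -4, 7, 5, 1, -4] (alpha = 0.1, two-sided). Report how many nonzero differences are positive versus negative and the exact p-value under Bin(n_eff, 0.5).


Step 1: Discard zero differences. Original n = 14; n_eff = number of nonzero differences = 13.
Nonzero differences (with sign): -1, -8, -8, -9, -3, -3, -8, -8, -4, +7, +5, +1, -4
Step 2: Count signs: positive = 3, negative = 10.
Step 3: Under H0: P(positive) = 0.5, so the number of positives S ~ Bin(13, 0.5).
Step 4: Two-sided exact p-value = sum of Bin(13,0.5) probabilities at or below the observed probability = 0.092285.
Step 5: alpha = 0.1. reject H0.

n_eff = 13, pos = 3, neg = 10, p = 0.092285, reject H0.


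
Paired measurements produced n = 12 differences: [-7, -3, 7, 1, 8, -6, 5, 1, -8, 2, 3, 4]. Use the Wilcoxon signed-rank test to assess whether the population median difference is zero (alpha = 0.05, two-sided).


Step 1: Drop any zero differences (none here) and take |d_i|.
|d| = [7, 3, 7, 1, 8, 6, 5, 1, 8, 2, 3, 4]
Step 2: Midrank |d_i| (ties get averaged ranks).
ranks: |7|->9.5, |3|->4.5, |7|->9.5, |1|->1.5, |8|->11.5, |6|->8, |5|->7, |1|->1.5, |8|->11.5, |2|->3, |3|->4.5, |4|->6
Step 3: Attach original signs; sum ranks with positive sign and with negative sign.
W+ = 9.5 + 1.5 + 11.5 + 7 + 1.5 + 3 + 4.5 + 6 = 44.5
W- = 9.5 + 4.5 + 8 + 11.5 = 33.5
(Check: W+ + W- = 78 should equal n(n+1)/2 = 78.)
Step 4: Test statistic W = min(W+, W-) = 33.5.
Step 5: Ties in |d|, so use the tie-corrected normal approximation.
        E[W] = n(n+1)/4 = 12*13/4 = 39.
        Tie groups: |d|=1 (t=2), |d|=3 (t=2), |d|=7 (t=2), |d|=8 (t=2); sum(t^3 - t) = 24.
        Var[W] = n(n+1)(2n+1)/24 - sum(t^3-t)/48 = 3900/24 - 24/48 = 162.
        z = (W - E[W]) / sqrt(Var[W]) = (33.5 - 39) / 12.7279 = -0.4321.
        Two-sided p = 2*Phi(z) = 0.665654.
Step 6: alpha = 0.05. fail to reject H0.

W+ = 44.5, W- = 33.5, W = min = 33.5, p = 0.665654, fail to reject H0.


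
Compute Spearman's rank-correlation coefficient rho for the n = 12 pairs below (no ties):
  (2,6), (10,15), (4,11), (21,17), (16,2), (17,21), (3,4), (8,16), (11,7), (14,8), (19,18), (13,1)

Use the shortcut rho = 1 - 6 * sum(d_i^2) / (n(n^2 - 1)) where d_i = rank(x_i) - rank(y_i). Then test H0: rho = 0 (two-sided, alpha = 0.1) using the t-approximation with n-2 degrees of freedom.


Step 1: Rank x and y separately (midranks; no ties here).
rank(x): 2->1, 10->5, 4->3, 21->12, 16->9, 17->10, 3->2, 8->4, 11->6, 14->8, 19->11, 13->7
rank(y): 6->4, 15->8, 11->7, 17->10, 2->2, 21->12, 4->3, 16->9, 7->5, 8->6, 18->11, 1->1
Step 2: d_i = R_x(i) - R_y(i); compute d_i^2.
  (1-4)^2=9, (5-8)^2=9, (3-7)^2=16, (12-10)^2=4, (9-2)^2=49, (10-12)^2=4, (2-3)^2=1, (4-9)^2=25, (6-5)^2=1, (8-6)^2=4, (11-11)^2=0, (7-1)^2=36
sum(d^2) = 158.
Step 3: rho = 1 - 6*158 / (12*(12^2 - 1)) = 1 - 948/1716 = 0.447552.
Step 4: Under H0, t = rho * sqrt((n-2)/(1-rho^2)) = 1.5826 ~ t(10).
Step 5: Two-sided p-value from the t-distribution with 10 df = 0.144586.
Step 6: alpha = 0.1. fail to reject H0.

rho = 0.4476, p = 0.144586, fail to reject H0 at alpha = 0.1.


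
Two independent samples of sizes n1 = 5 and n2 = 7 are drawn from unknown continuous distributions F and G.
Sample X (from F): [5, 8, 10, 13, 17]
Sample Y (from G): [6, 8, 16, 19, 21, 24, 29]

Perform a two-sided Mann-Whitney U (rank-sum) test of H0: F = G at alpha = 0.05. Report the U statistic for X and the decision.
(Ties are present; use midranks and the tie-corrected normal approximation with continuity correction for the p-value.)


Step 1: Combine and sort all 12 observations; assign midranks.
sorted (value, group): (5,X), (6,Y), (8,X), (8,Y), (10,X), (13,X), (16,Y), (17,X), (19,Y), (21,Y), (24,Y), (29,Y)
ranks: 5->1, 6->2, 8->3.5, 8->3.5, 10->5, 13->6, 16->7, 17->8, 19->9, 21->10, 24->11, 29->12
Step 2: Rank sum for X: R1 = 1 + 3.5 + 5 + 6 + 8 = 23.5.
Step 3: U_X = R1 - n1(n1+1)/2 = 23.5 - 5*6/2 = 23.5 - 15 = 8.5.
       U_Y = n1*n2 - U_X = 35 - 8.5 = 26.5.
Step 4: Ties are present, so use the tie-corrected normal approximation (with continuity correction) for the p-value.
Step 5: p-value = 0.166721; compare to alpha = 0.05. fail to reject H0.

U_X = 8.5, p = 0.166721, fail to reject H0 at alpha = 0.05.


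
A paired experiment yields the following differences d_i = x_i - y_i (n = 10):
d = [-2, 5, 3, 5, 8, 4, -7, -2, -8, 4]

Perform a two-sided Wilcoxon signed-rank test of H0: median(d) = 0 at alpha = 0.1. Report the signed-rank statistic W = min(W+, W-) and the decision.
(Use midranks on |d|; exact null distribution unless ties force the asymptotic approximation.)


Step 1: Drop any zero differences (none here) and take |d_i|.
|d| = [2, 5, 3, 5, 8, 4, 7, 2, 8, 4]
Step 2: Midrank |d_i| (ties get averaged ranks).
ranks: |2|->1.5, |5|->6.5, |3|->3, |5|->6.5, |8|->9.5, |4|->4.5, |7|->8, |2|->1.5, |8|->9.5, |4|->4.5
Step 3: Attach original signs; sum ranks with positive sign and with negative sign.
W+ = 6.5 + 3 + 6.5 + 9.5 + 4.5 + 4.5 = 34.5
W- = 1.5 + 8 + 1.5 + 9.5 = 20.5
(Check: W+ + W- = 55 should equal n(n+1)/2 = 55.)
Step 4: Test statistic W = min(W+, W-) = 20.5.
Step 5: Ties in |d|, so use the tie-corrected normal approximation.
        E[W] = n(n+1)/4 = 10*11/4 = 27.5.
        Tie groups: |d|=2 (t=2), |d|=4 (t=2), |d|=5 (t=2), |d|=8 (t=2); sum(t^3 - t) = 24.
        Var[W] = n(n+1)(2n+1)/24 - sum(t^3-t)/48 = 2310/24 - 24/48 = 95.75.
        z = (W - E[W]) / sqrt(Var[W]) = (20.5 - 27.5) / 9.7852 = -0.7154.
        Two-sided p = 2*Phi(z) = 0.474383.
Step 6: alpha = 0.1. fail to reject H0.

W+ = 34.5, W- = 20.5, W = min = 20.5, p = 0.474383, fail to reject H0.


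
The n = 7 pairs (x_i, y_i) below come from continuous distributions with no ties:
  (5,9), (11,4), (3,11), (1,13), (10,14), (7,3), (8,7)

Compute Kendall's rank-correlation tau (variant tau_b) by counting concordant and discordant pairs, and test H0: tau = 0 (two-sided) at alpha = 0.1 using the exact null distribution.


Step 1: Enumerate the 21 unordered pairs (i,j) with i<j and classify each by sign(x_j-x_i) * sign(y_j-y_i).
  (1,2):dx=+6,dy=-5->D; (1,3):dx=-2,dy=+2->D; (1,4):dx=-4,dy=+4->D; (1,5):dx=+5,dy=+5->C
  (1,6):dx=+2,dy=-6->D; (1,7):dx=+3,dy=-2->D; (2,3):dx=-8,dy=+7->D; (2,4):dx=-10,dy=+9->D
  (2,5):dx=-1,dy=+10->D; (2,6):dx=-4,dy=-1->C; (2,7):dx=-3,dy=+3->D; (3,4):dx=-2,dy=+2->D
  (3,5):dx=+7,dy=+3->C; (3,6):dx=+4,dy=-8->D; (3,7):dx=+5,dy=-4->D; (4,5):dx=+9,dy=+1->C
  (4,6):dx=+6,dy=-10->D; (4,7):dx=+7,dy=-6->D; (5,6):dx=-3,dy=-11->C; (5,7):dx=-2,dy=-7->C
  (6,7):dx=+1,dy=+4->C
Step 2: C = 7, D = 14, total pairs = 21.
Step 3: tau = (C - D)/(n(n-1)/2) = (7 - 14)/21 = -0.333333.
Step 4: Exact two-sided p-value (enumerate n! = 5040 permutations of y under H0): p = 0.381349.
Step 5: alpha = 0.1. fail to reject H0.

tau_b = -0.3333 (C=7, D=14), p = 0.381349, fail to reject H0.


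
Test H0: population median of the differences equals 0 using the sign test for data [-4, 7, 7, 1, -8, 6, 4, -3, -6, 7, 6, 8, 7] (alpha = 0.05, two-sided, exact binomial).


Step 1: Discard zero differences. Original n = 13; n_eff = number of nonzero differences = 13.
Nonzero differences (with sign): -4, +7, +7, +1, -8, +6, +4, -3, -6, +7, +6, +8, +7
Step 2: Count signs: positive = 9, negative = 4.
Step 3: Under H0: P(positive) = 0.5, so the number of positives S ~ Bin(13, 0.5).
Step 4: Two-sided exact p-value = sum of Bin(13,0.5) probabilities at or below the observed probability = 0.266846.
Step 5: alpha = 0.05. fail to reject H0.

n_eff = 13, pos = 9, neg = 4, p = 0.266846, fail to reject H0.


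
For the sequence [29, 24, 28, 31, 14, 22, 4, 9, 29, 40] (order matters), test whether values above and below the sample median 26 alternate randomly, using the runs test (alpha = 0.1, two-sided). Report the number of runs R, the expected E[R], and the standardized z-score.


Step 1: Compute median = 26; label A = above, B = below.
Labels in order: ABAABBBBAA  (n_A = 5, n_B = 5)
Step 2: Count runs R = 5.
Step 3: Under H0 (random ordering), E[R] = 2*n_A*n_B/(n_A+n_B) + 1 = 2*5*5/10 + 1 = 6.0000.
        Var[R] = 2*n_A*n_B*(2*n_A*n_B - n_A - n_B) / ((n_A+n_B)^2 * (n_A+n_B-1)) = 2000/900 = 2.2222.
        SD[R] = 1.4907.
Step 4: Continuity-corrected z = (R + 0.5 - E[R]) / SD[R] = (5 + 0.5 - 6.0000) / 1.4907 = -0.3354.
Step 5: Two-sided p-value via normal approximation = 2*(1 - Phi(|z|)) = 0.737316.
Step 6: alpha = 0.1. fail to reject H0.

R = 5, z = -0.3354, p = 0.737316, fail to reject H0.


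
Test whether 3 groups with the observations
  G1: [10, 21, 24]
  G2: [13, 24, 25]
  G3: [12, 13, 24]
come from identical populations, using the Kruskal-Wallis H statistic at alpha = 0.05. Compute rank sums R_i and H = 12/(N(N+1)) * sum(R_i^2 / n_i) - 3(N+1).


Step 1: Combine all N = 9 observations and assign midranks.
sorted (value, group, rank): (10,G1,1), (12,G3,2), (13,G2,3.5), (13,G3,3.5), (21,G1,5), (24,G1,7), (24,G2,7), (24,G3,7), (25,G2,9)
Step 2: Sum ranks within each group.
R_1 = 13 (n_1 = 3)
R_2 = 19.5 (n_2 = 3)
R_3 = 12.5 (n_3 = 3)
Step 3: H = 12/(N(N+1)) * sum(R_i^2/n_i) - 3(N+1)
     = 12/(9*10) * (13^2/3 + 19.5^2/3 + 12.5^2/3) - 3*10
     = 0.133333 * 235.167 - 30
     = 1.355556.
Step 4: Ties present; correction factor C = 1 - 30/(9^3 - 9) = 0.958333. Corrected H = 1.355556 / 0.958333 = 1.414493.
Step 5: Under H0, H ~ chi^2(2); p-value = 0.493000.
Step 6: alpha = 0.05. fail to reject H0.

H = 1.4145, df = 2, p = 0.493000, fail to reject H0.


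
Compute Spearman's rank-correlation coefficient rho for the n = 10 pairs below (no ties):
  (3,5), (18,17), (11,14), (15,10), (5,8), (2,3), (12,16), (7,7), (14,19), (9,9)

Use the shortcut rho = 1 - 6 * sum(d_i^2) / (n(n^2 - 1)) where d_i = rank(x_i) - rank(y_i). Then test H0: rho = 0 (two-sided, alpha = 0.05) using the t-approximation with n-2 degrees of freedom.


Step 1: Rank x and y separately (midranks; no ties here).
rank(x): 3->2, 18->10, 11->6, 15->9, 5->3, 2->1, 12->7, 7->4, 14->8, 9->5
rank(y): 5->2, 17->9, 14->7, 10->6, 8->4, 3->1, 16->8, 7->3, 19->10, 9->5
Step 2: d_i = R_x(i) - R_y(i); compute d_i^2.
  (2-2)^2=0, (10-9)^2=1, (6-7)^2=1, (9-6)^2=9, (3-4)^2=1, (1-1)^2=0, (7-8)^2=1, (4-3)^2=1, (8-10)^2=4, (5-5)^2=0
sum(d^2) = 18.
Step 3: rho = 1 - 6*18 / (10*(10^2 - 1)) = 1 - 108/990 = 0.890909.
Step 4: Under H0, t = rho * sqrt((n-2)/(1-rho^2)) = 5.5482 ~ t(8).
Step 5: Two-sided p-value from the t-distribution with 8 df = 0.000542.
Step 6: alpha = 0.05. reject H0.

rho = 0.8909, p = 0.000542, reject H0 at alpha = 0.05.


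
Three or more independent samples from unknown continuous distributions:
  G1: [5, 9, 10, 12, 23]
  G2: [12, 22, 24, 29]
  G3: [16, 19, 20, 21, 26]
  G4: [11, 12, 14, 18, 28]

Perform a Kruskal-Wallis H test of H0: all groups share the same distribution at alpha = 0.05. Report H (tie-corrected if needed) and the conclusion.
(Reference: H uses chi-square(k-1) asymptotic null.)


Step 1: Combine all N = 19 observations and assign midranks.
sorted (value, group, rank): (5,G1,1), (9,G1,2), (10,G1,3), (11,G4,4), (12,G1,6), (12,G2,6), (12,G4,6), (14,G4,8), (16,G3,9), (18,G4,10), (19,G3,11), (20,G3,12), (21,G3,13), (22,G2,14), (23,G1,15), (24,G2,16), (26,G3,17), (28,G4,18), (29,G2,19)
Step 2: Sum ranks within each group.
R_1 = 27 (n_1 = 5)
R_2 = 55 (n_2 = 4)
R_3 = 62 (n_3 = 5)
R_4 = 46 (n_4 = 5)
Step 3: H = 12/(N(N+1)) * sum(R_i^2/n_i) - 3(N+1)
     = 12/(19*20) * (27^2/5 + 55^2/4 + 62^2/5 + 46^2/5) - 3*20
     = 0.031579 * 2094.05 - 60
     = 6.127895.
Step 4: Ties present; correction factor C = 1 - 24/(19^3 - 19) = 0.996491. Corrected H = 6.127895 / 0.996491 = 6.149472.
Step 5: Under H0, H ~ chi^2(3); p-value = 0.104560.
Step 6: alpha = 0.05. fail to reject H0.

H = 6.1495, df = 3, p = 0.104560, fail to reject H0.


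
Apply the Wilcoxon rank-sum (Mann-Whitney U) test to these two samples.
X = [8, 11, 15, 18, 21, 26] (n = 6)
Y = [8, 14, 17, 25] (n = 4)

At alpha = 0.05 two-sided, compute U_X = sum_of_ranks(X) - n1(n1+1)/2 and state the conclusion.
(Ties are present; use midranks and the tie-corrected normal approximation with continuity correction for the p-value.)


Step 1: Combine and sort all 10 observations; assign midranks.
sorted (value, group): (8,X), (8,Y), (11,X), (14,Y), (15,X), (17,Y), (18,X), (21,X), (25,Y), (26,X)
ranks: 8->1.5, 8->1.5, 11->3, 14->4, 15->5, 17->6, 18->7, 21->8, 25->9, 26->10
Step 2: Rank sum for X: R1 = 1.5 + 3 + 5 + 7 + 8 + 10 = 34.5.
Step 3: U_X = R1 - n1(n1+1)/2 = 34.5 - 6*7/2 = 34.5 - 21 = 13.5.
       U_Y = n1*n2 - U_X = 24 - 13.5 = 10.5.
Step 4: Ties are present, so use the tie-corrected normal approximation (with continuity correction) for the p-value.
Step 5: p-value = 0.830664; compare to alpha = 0.05. fail to reject H0.

U_X = 13.5, p = 0.830664, fail to reject H0 at alpha = 0.05.


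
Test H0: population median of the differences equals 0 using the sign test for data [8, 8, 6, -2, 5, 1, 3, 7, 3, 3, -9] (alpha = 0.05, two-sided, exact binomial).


Step 1: Discard zero differences. Original n = 11; n_eff = number of nonzero differences = 11.
Nonzero differences (with sign): +8, +8, +6, -2, +5, +1, +3, +7, +3, +3, -9
Step 2: Count signs: positive = 9, negative = 2.
Step 3: Under H0: P(positive) = 0.5, so the number of positives S ~ Bin(11, 0.5).
Step 4: Two-sided exact p-value = sum of Bin(11,0.5) probabilities at or below the observed probability = 0.065430.
Step 5: alpha = 0.05. fail to reject H0.

n_eff = 11, pos = 9, neg = 2, p = 0.065430, fail to reject H0.


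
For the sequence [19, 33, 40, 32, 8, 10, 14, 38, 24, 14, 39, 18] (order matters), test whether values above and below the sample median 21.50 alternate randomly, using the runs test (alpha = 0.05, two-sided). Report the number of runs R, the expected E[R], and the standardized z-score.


Step 1: Compute median = 21.50; label A = above, B = below.
Labels in order: BAAABBBAABAB  (n_A = 6, n_B = 6)
Step 2: Count runs R = 7.
Step 3: Under H0 (random ordering), E[R] = 2*n_A*n_B/(n_A+n_B) + 1 = 2*6*6/12 + 1 = 7.0000.
        Var[R] = 2*n_A*n_B*(2*n_A*n_B - n_A - n_B) / ((n_A+n_B)^2 * (n_A+n_B-1)) = 4320/1584 = 2.7273.
        SD[R] = 1.6514.
Step 4: R = E[R], so z = 0 with no continuity correction.
Step 5: Two-sided p-value via normal approximation = 2*(1 - Phi(|z|)) = 1.000000.
Step 6: alpha = 0.05. fail to reject H0.

R = 7, z = 0.0000, p = 1.000000, fail to reject H0.


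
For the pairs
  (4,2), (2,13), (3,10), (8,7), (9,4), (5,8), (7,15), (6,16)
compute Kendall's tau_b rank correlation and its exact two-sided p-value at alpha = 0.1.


Step 1: Enumerate the 28 unordered pairs (i,j) with i<j and classify each by sign(x_j-x_i) * sign(y_j-y_i).
  (1,2):dx=-2,dy=+11->D; (1,3):dx=-1,dy=+8->D; (1,4):dx=+4,dy=+5->C; (1,5):dx=+5,dy=+2->C
  (1,6):dx=+1,dy=+6->C; (1,7):dx=+3,dy=+13->C; (1,8):dx=+2,dy=+14->C; (2,3):dx=+1,dy=-3->D
  (2,4):dx=+6,dy=-6->D; (2,5):dx=+7,dy=-9->D; (2,6):dx=+3,dy=-5->D; (2,7):dx=+5,dy=+2->C
  (2,8):dx=+4,dy=+3->C; (3,4):dx=+5,dy=-3->D; (3,5):dx=+6,dy=-6->D; (3,6):dx=+2,dy=-2->D
  (3,7):dx=+4,dy=+5->C; (3,8):dx=+3,dy=+6->C; (4,5):dx=+1,dy=-3->D; (4,6):dx=-3,dy=+1->D
  (4,7):dx=-1,dy=+8->D; (4,8):dx=-2,dy=+9->D; (5,6):dx=-4,dy=+4->D; (5,7):dx=-2,dy=+11->D
  (5,8):dx=-3,dy=+12->D; (6,7):dx=+2,dy=+7->C; (6,8):dx=+1,dy=+8->C; (7,8):dx=-1,dy=+1->D
Step 2: C = 11, D = 17, total pairs = 28.
Step 3: tau = (C - D)/(n(n-1)/2) = (11 - 17)/28 = -0.214286.
Step 4: Exact two-sided p-value (enumerate n! = 40320 permutations of y under H0): p = 0.548413.
Step 5: alpha = 0.1. fail to reject H0.

tau_b = -0.2143 (C=11, D=17), p = 0.548413, fail to reject H0.


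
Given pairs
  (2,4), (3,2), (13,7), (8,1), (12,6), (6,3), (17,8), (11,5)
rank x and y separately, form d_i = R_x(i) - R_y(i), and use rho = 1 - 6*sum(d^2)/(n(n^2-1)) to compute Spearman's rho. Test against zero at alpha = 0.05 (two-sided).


Step 1: Rank x and y separately (midranks; no ties here).
rank(x): 2->1, 3->2, 13->7, 8->4, 12->6, 6->3, 17->8, 11->5
rank(y): 4->4, 2->2, 7->7, 1->1, 6->6, 3->3, 8->8, 5->5
Step 2: d_i = R_x(i) - R_y(i); compute d_i^2.
  (1-4)^2=9, (2-2)^2=0, (7-7)^2=0, (4-1)^2=9, (6-6)^2=0, (3-3)^2=0, (8-8)^2=0, (5-5)^2=0
sum(d^2) = 18.
Step 3: rho = 1 - 6*18 / (8*(8^2 - 1)) = 1 - 108/504 = 0.785714.
Step 4: Under H0, t = rho * sqrt((n-2)/(1-rho^2)) = 3.1113 ~ t(6).
Step 5: Two-sided p-value from the t-distribution with 6 df = 0.020815.
Step 6: alpha = 0.05. reject H0.

rho = 0.7857, p = 0.020815, reject H0 at alpha = 0.05.


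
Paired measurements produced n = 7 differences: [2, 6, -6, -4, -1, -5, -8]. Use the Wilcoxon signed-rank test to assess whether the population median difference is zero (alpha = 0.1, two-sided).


Step 1: Drop any zero differences (none here) and take |d_i|.
|d| = [2, 6, 6, 4, 1, 5, 8]
Step 2: Midrank |d_i| (ties get averaged ranks).
ranks: |2|->2, |6|->5.5, |6|->5.5, |4|->3, |1|->1, |5|->4, |8|->7
Step 3: Attach original signs; sum ranks with positive sign and with negative sign.
W+ = 2 + 5.5 = 7.5
W- = 5.5 + 3 + 1 + 4 + 7 = 20.5
(Check: W+ + W- = 28 should equal n(n+1)/2 = 28.)
Step 4: Test statistic W = min(W+, W-) = 7.5.
Step 5: Ties in |d|, so use the tie-corrected normal approximation.
        E[W] = n(n+1)/4 = 7*8/4 = 14.
        Tie groups: |d|=6 (t=2); sum(t^3 - t) = 6.
        Var[W] = n(n+1)(2n+1)/24 - sum(t^3-t)/48 = 840/24 - 6/48 = 34.875.
        z = (W - E[W]) / sqrt(Var[W]) = (7.5 - 14) / 5.9055 = -1.1007.
        Two-sided p = 2*Phi(z) = 0.271041.
Step 6: alpha = 0.1. fail to reject H0.

W+ = 7.5, W- = 20.5, W = min = 7.5, p = 0.271041, fail to reject H0.


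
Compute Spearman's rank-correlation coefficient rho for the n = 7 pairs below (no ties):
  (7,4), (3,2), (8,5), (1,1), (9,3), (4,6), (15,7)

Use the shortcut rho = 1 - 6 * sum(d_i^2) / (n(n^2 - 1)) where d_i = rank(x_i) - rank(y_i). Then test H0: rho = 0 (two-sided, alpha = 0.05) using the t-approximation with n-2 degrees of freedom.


Step 1: Rank x and y separately (midranks; no ties here).
rank(x): 7->4, 3->2, 8->5, 1->1, 9->6, 4->3, 15->7
rank(y): 4->4, 2->2, 5->5, 1->1, 3->3, 6->6, 7->7
Step 2: d_i = R_x(i) - R_y(i); compute d_i^2.
  (4-4)^2=0, (2-2)^2=0, (5-5)^2=0, (1-1)^2=0, (6-3)^2=9, (3-6)^2=9, (7-7)^2=0
sum(d^2) = 18.
Step 3: rho = 1 - 6*18 / (7*(7^2 - 1)) = 1 - 108/336 = 0.678571.
Step 4: Under H0, t = rho * sqrt((n-2)/(1-rho^2)) = 2.0657 ~ t(5).
Step 5: Two-sided p-value from the t-distribution with 5 df = 0.093750.
Step 6: alpha = 0.05. fail to reject H0.

rho = 0.6786, p = 0.093750, fail to reject H0 at alpha = 0.05.


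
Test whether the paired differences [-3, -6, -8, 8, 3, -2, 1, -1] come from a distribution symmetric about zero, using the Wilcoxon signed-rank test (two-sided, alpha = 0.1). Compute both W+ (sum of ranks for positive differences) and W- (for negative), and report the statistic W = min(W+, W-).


Step 1: Drop any zero differences (none here) and take |d_i|.
|d| = [3, 6, 8, 8, 3, 2, 1, 1]
Step 2: Midrank |d_i| (ties get averaged ranks).
ranks: |3|->4.5, |6|->6, |8|->7.5, |8|->7.5, |3|->4.5, |2|->3, |1|->1.5, |1|->1.5
Step 3: Attach original signs; sum ranks with positive sign and with negative sign.
W+ = 7.5 + 4.5 + 1.5 = 13.5
W- = 4.5 + 6 + 7.5 + 3 + 1.5 = 22.5
(Check: W+ + W- = 36 should equal n(n+1)/2 = 36.)
Step 4: Test statistic W = min(W+, W-) = 13.5.
Step 5: Ties in |d|, so use the tie-corrected normal approximation.
        E[W] = n(n+1)/4 = 8*9/4 = 18.
        Tie groups: |d|=1 (t=2), |d|=3 (t=2), |d|=8 (t=2); sum(t^3 - t) = 18.
        Var[W] = n(n+1)(2n+1)/24 - sum(t^3-t)/48 = 1224/24 - 18/48 = 50.625.
        z = (W - E[W]) / sqrt(Var[W]) = (13.5 - 18) / 7.1151 = -0.6325.
        Two-sided p = 2*Phi(z) = 0.527089.
Step 6: alpha = 0.1. fail to reject H0.

W+ = 13.5, W- = 22.5, W = min = 13.5, p = 0.527089, fail to reject H0.


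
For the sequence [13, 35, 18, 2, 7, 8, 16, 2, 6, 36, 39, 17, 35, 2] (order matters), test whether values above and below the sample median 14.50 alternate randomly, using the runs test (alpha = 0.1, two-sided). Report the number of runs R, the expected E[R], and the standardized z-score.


Step 1: Compute median = 14.50; label A = above, B = below.
Labels in order: BAABBBABBAAAAB  (n_A = 7, n_B = 7)
Step 2: Count runs R = 7.
Step 3: Under H0 (random ordering), E[R] = 2*n_A*n_B/(n_A+n_B) + 1 = 2*7*7/14 + 1 = 8.0000.
        Var[R] = 2*n_A*n_B*(2*n_A*n_B - n_A - n_B) / ((n_A+n_B)^2 * (n_A+n_B-1)) = 8232/2548 = 3.2308.
        SD[R] = 1.7974.
Step 4: Continuity-corrected z = (R + 0.5 - E[R]) / SD[R] = (7 + 0.5 - 8.0000) / 1.7974 = -0.2782.
Step 5: Two-sided p-value via normal approximation = 2*(1 - Phi(|z|)) = 0.780879.
Step 6: alpha = 0.1. fail to reject H0.

R = 7, z = -0.2782, p = 0.780879, fail to reject H0.


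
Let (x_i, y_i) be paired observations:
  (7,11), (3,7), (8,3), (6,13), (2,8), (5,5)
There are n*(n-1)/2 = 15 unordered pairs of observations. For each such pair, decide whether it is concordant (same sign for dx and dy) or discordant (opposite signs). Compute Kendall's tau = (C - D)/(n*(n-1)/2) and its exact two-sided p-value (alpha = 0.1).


Step 1: Enumerate the 15 unordered pairs (i,j) with i<j and classify each by sign(x_j-x_i) * sign(y_j-y_i).
  (1,2):dx=-4,dy=-4->C; (1,3):dx=+1,dy=-8->D; (1,4):dx=-1,dy=+2->D; (1,5):dx=-5,dy=-3->C
  (1,6):dx=-2,dy=-6->C; (2,3):dx=+5,dy=-4->D; (2,4):dx=+3,dy=+6->C; (2,5):dx=-1,dy=+1->D
  (2,6):dx=+2,dy=-2->D; (3,4):dx=-2,dy=+10->D; (3,5):dx=-6,dy=+5->D; (3,6):dx=-3,dy=+2->D
  (4,5):dx=-4,dy=-5->C; (4,6):dx=-1,dy=-8->C; (5,6):dx=+3,dy=-3->D
Step 2: C = 6, D = 9, total pairs = 15.
Step 3: tau = (C - D)/(n(n-1)/2) = (6 - 9)/15 = -0.200000.
Step 4: Exact two-sided p-value (enumerate n! = 720 permutations of y under H0): p = 0.719444.
Step 5: alpha = 0.1. fail to reject H0.

tau_b = -0.2000 (C=6, D=9), p = 0.719444, fail to reject H0.


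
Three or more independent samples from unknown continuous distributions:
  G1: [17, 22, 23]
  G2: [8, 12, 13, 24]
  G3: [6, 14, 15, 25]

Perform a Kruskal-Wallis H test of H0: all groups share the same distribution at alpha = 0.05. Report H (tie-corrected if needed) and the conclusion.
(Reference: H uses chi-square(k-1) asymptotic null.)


Step 1: Combine all N = 11 observations and assign midranks.
sorted (value, group, rank): (6,G3,1), (8,G2,2), (12,G2,3), (13,G2,4), (14,G3,5), (15,G3,6), (17,G1,7), (22,G1,8), (23,G1,9), (24,G2,10), (25,G3,11)
Step 2: Sum ranks within each group.
R_1 = 24 (n_1 = 3)
R_2 = 19 (n_2 = 4)
R_3 = 23 (n_3 = 4)
Step 3: H = 12/(N(N+1)) * sum(R_i^2/n_i) - 3(N+1)
     = 12/(11*12) * (24^2/3 + 19^2/4 + 23^2/4) - 3*12
     = 0.090909 * 414.5 - 36
     = 1.681818.
Step 4: No ties, so H is used without correction.
Step 5: Under H0, H ~ chi^2(2); p-value = 0.431318.
Step 6: alpha = 0.05. fail to reject H0.

H = 1.6818, df = 2, p = 0.431318, fail to reject H0.


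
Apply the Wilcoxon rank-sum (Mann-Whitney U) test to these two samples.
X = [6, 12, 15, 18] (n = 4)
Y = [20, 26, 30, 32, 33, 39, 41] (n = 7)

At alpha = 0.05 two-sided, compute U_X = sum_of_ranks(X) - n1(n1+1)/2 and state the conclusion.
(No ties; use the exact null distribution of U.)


Step 1: Combine and sort all 11 observations; assign midranks.
sorted (value, group): (6,X), (12,X), (15,X), (18,X), (20,Y), (26,Y), (30,Y), (32,Y), (33,Y), (39,Y), (41,Y)
ranks: 6->1, 12->2, 15->3, 18->4, 20->5, 26->6, 30->7, 32->8, 33->9, 39->10, 41->11
Step 2: Rank sum for X: R1 = 1 + 2 + 3 + 4 = 10.
Step 3: U_X = R1 - n1(n1+1)/2 = 10 - 4*5/2 = 10 - 10 = 0.
       U_Y = n1*n2 - U_X = 28 - 0 = 28.
Step 4: No ties, so the exact null distribution of U (based on enumerating the C(11,4) = 330 equally likely rank assignments) gives the two-sided p-value.
Step 5: p-value = 0.006061; compare to alpha = 0.05. reject H0.

U_X = 0, p = 0.006061, reject H0 at alpha = 0.05.


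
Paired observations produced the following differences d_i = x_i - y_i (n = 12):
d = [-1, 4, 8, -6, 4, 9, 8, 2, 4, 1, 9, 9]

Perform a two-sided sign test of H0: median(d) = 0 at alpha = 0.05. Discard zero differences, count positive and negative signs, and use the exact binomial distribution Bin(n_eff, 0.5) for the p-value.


Step 1: Discard zero differences. Original n = 12; n_eff = number of nonzero differences = 12.
Nonzero differences (with sign): -1, +4, +8, -6, +4, +9, +8, +2, +4, +1, +9, +9
Step 2: Count signs: positive = 10, negative = 2.
Step 3: Under H0: P(positive) = 0.5, so the number of positives S ~ Bin(12, 0.5).
Step 4: Two-sided exact p-value = sum of Bin(12,0.5) probabilities at or below the observed probability = 0.038574.
Step 5: alpha = 0.05. reject H0.

n_eff = 12, pos = 10, neg = 2, p = 0.038574, reject H0.


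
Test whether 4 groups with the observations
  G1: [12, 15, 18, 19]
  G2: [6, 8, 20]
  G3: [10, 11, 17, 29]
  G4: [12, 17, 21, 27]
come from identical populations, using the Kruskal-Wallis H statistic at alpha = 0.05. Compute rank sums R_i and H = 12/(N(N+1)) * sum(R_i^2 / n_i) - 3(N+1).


Step 1: Combine all N = 15 observations and assign midranks.
sorted (value, group, rank): (6,G2,1), (8,G2,2), (10,G3,3), (11,G3,4), (12,G1,5.5), (12,G4,5.5), (15,G1,7), (17,G3,8.5), (17,G4,8.5), (18,G1,10), (19,G1,11), (20,G2,12), (21,G4,13), (27,G4,14), (29,G3,15)
Step 2: Sum ranks within each group.
R_1 = 33.5 (n_1 = 4)
R_2 = 15 (n_2 = 3)
R_3 = 30.5 (n_3 = 4)
R_4 = 41 (n_4 = 4)
Step 3: H = 12/(N(N+1)) * sum(R_i^2/n_i) - 3(N+1)
     = 12/(15*16) * (33.5^2/4 + 15^2/3 + 30.5^2/4 + 41^2/4) - 3*16
     = 0.050000 * 1008.38 - 48
     = 2.418750.
Step 4: Ties present; correction factor C = 1 - 12/(15^3 - 15) = 0.996429. Corrected H = 2.418750 / 0.996429 = 2.427419.
Step 5: Under H0, H ~ chi^2(3); p-value = 0.488551.
Step 6: alpha = 0.05. fail to reject H0.

H = 2.4274, df = 3, p = 0.488551, fail to reject H0.


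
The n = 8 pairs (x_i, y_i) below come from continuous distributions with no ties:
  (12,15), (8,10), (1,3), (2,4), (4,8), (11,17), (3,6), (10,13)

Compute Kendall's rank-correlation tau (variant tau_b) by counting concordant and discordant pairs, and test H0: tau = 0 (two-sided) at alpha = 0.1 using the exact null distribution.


Step 1: Enumerate the 28 unordered pairs (i,j) with i<j and classify each by sign(x_j-x_i) * sign(y_j-y_i).
  (1,2):dx=-4,dy=-5->C; (1,3):dx=-11,dy=-12->C; (1,4):dx=-10,dy=-11->C; (1,5):dx=-8,dy=-7->C
  (1,6):dx=-1,dy=+2->D; (1,7):dx=-9,dy=-9->C; (1,8):dx=-2,dy=-2->C; (2,3):dx=-7,dy=-7->C
  (2,4):dx=-6,dy=-6->C; (2,5):dx=-4,dy=-2->C; (2,6):dx=+3,dy=+7->C; (2,7):dx=-5,dy=-4->C
  (2,8):dx=+2,dy=+3->C; (3,4):dx=+1,dy=+1->C; (3,5):dx=+3,dy=+5->C; (3,6):dx=+10,dy=+14->C
  (3,7):dx=+2,dy=+3->C; (3,8):dx=+9,dy=+10->C; (4,5):dx=+2,dy=+4->C; (4,6):dx=+9,dy=+13->C
  (4,7):dx=+1,dy=+2->C; (4,8):dx=+8,dy=+9->C; (5,6):dx=+7,dy=+9->C; (5,7):dx=-1,dy=-2->C
  (5,8):dx=+6,dy=+5->C; (6,7):dx=-8,dy=-11->C; (6,8):dx=-1,dy=-4->C; (7,8):dx=+7,dy=+7->C
Step 2: C = 27, D = 1, total pairs = 28.
Step 3: tau = (C - D)/(n(n-1)/2) = (27 - 1)/28 = 0.928571.
Step 4: Exact two-sided p-value (enumerate n! = 40320 permutations of y under H0): p = 0.000397.
Step 5: alpha = 0.1. reject H0.

tau_b = 0.9286 (C=27, D=1), p = 0.000397, reject H0.


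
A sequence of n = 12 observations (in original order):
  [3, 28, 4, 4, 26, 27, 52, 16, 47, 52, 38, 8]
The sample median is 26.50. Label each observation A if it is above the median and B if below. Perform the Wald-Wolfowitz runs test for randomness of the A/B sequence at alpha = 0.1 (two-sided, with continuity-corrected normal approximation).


Step 1: Compute median = 26.50; label A = above, B = below.
Labels in order: BABBBAABAAAB  (n_A = 6, n_B = 6)
Step 2: Count runs R = 7.
Step 3: Under H0 (random ordering), E[R] = 2*n_A*n_B/(n_A+n_B) + 1 = 2*6*6/12 + 1 = 7.0000.
        Var[R] = 2*n_A*n_B*(2*n_A*n_B - n_A - n_B) / ((n_A+n_B)^2 * (n_A+n_B-1)) = 4320/1584 = 2.7273.
        SD[R] = 1.6514.
Step 4: R = E[R], so z = 0 with no continuity correction.
Step 5: Two-sided p-value via normal approximation = 2*(1 - Phi(|z|)) = 1.000000.
Step 6: alpha = 0.1. fail to reject H0.

R = 7, z = 0.0000, p = 1.000000, fail to reject H0.


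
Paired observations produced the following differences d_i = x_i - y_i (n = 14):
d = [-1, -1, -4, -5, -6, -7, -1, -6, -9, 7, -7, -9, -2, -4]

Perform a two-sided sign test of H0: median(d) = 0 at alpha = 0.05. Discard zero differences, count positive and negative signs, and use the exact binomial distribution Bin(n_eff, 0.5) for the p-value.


Step 1: Discard zero differences. Original n = 14; n_eff = number of nonzero differences = 14.
Nonzero differences (with sign): -1, -1, -4, -5, -6, -7, -1, -6, -9, +7, -7, -9, -2, -4
Step 2: Count signs: positive = 1, negative = 13.
Step 3: Under H0: P(positive) = 0.5, so the number of positives S ~ Bin(14, 0.5).
Step 4: Two-sided exact p-value = sum of Bin(14,0.5) probabilities at or below the observed probability = 0.001831.
Step 5: alpha = 0.05. reject H0.

n_eff = 14, pos = 1, neg = 13, p = 0.001831, reject H0.


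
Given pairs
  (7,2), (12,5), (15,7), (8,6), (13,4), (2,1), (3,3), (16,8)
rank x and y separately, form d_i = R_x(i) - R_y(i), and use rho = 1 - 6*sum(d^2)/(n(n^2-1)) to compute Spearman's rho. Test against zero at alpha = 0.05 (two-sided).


Step 1: Rank x and y separately (midranks; no ties here).
rank(x): 7->3, 12->5, 15->7, 8->4, 13->6, 2->1, 3->2, 16->8
rank(y): 2->2, 5->5, 7->7, 6->6, 4->4, 1->1, 3->3, 8->8
Step 2: d_i = R_x(i) - R_y(i); compute d_i^2.
  (3-2)^2=1, (5-5)^2=0, (7-7)^2=0, (4-6)^2=4, (6-4)^2=4, (1-1)^2=0, (2-3)^2=1, (8-8)^2=0
sum(d^2) = 10.
Step 3: rho = 1 - 6*10 / (8*(8^2 - 1)) = 1 - 60/504 = 0.880952.
Step 4: Under H0, t = rho * sqrt((n-2)/(1-rho^2)) = 4.5601 ~ t(6).
Step 5: Two-sided p-value from the t-distribution with 6 df = 0.003850.
Step 6: alpha = 0.05. reject H0.

rho = 0.8810, p = 0.003850, reject H0 at alpha = 0.05.


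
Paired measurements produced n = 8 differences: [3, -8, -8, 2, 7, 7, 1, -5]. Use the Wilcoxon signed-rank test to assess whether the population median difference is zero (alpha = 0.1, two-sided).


Step 1: Drop any zero differences (none here) and take |d_i|.
|d| = [3, 8, 8, 2, 7, 7, 1, 5]
Step 2: Midrank |d_i| (ties get averaged ranks).
ranks: |3|->3, |8|->7.5, |8|->7.5, |2|->2, |7|->5.5, |7|->5.5, |1|->1, |5|->4
Step 3: Attach original signs; sum ranks with positive sign and with negative sign.
W+ = 3 + 2 + 5.5 + 5.5 + 1 = 17
W- = 7.5 + 7.5 + 4 = 19
(Check: W+ + W- = 36 should equal n(n+1)/2 = 36.)
Step 4: Test statistic W = min(W+, W-) = 17.
Step 5: Ties in |d|, so use the tie-corrected normal approximation.
        E[W] = n(n+1)/4 = 8*9/4 = 18.
        Tie groups: |d|=7 (t=2), |d|=8 (t=2); sum(t^3 - t) = 12.
        Var[W] = n(n+1)(2n+1)/24 - sum(t^3-t)/48 = 1224/24 - 12/48 = 50.75.
        z = (W - E[W]) / sqrt(Var[W]) = (17 - 18) / 7.1239 = -0.1404.
        Two-sided p = 2*Phi(z) = 0.888366.
Step 6: alpha = 0.1. fail to reject H0.

W+ = 17, W- = 19, W = min = 17, p = 0.888366, fail to reject H0.


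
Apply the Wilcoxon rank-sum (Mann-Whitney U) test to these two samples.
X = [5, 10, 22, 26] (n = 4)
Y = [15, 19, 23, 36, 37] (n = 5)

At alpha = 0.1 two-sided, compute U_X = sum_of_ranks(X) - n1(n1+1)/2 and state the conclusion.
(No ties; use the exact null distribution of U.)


Step 1: Combine and sort all 9 observations; assign midranks.
sorted (value, group): (5,X), (10,X), (15,Y), (19,Y), (22,X), (23,Y), (26,X), (36,Y), (37,Y)
ranks: 5->1, 10->2, 15->3, 19->4, 22->5, 23->6, 26->7, 36->8, 37->9
Step 2: Rank sum for X: R1 = 1 + 2 + 5 + 7 = 15.
Step 3: U_X = R1 - n1(n1+1)/2 = 15 - 4*5/2 = 15 - 10 = 5.
       U_Y = n1*n2 - U_X = 20 - 5 = 15.
Step 4: No ties, so the exact null distribution of U (based on enumerating the C(9,4) = 126 equally likely rank assignments) gives the two-sided p-value.
Step 5: p-value = 0.285714; compare to alpha = 0.1. fail to reject H0.

U_X = 5, p = 0.285714, fail to reject H0 at alpha = 0.1.


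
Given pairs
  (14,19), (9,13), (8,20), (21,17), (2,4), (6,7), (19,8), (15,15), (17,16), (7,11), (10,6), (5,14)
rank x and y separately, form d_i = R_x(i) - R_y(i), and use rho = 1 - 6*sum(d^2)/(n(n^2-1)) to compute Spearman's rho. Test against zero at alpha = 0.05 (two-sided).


Step 1: Rank x and y separately (midranks; no ties here).
rank(x): 14->8, 9->6, 8->5, 21->12, 2->1, 6->3, 19->11, 15->9, 17->10, 7->4, 10->7, 5->2
rank(y): 19->11, 13->6, 20->12, 17->10, 4->1, 7->3, 8->4, 15->8, 16->9, 11->5, 6->2, 14->7
Step 2: d_i = R_x(i) - R_y(i); compute d_i^2.
  (8-11)^2=9, (6-6)^2=0, (5-12)^2=49, (12-10)^2=4, (1-1)^2=0, (3-3)^2=0, (11-4)^2=49, (9-8)^2=1, (10-9)^2=1, (4-5)^2=1, (7-2)^2=25, (2-7)^2=25
sum(d^2) = 164.
Step 3: rho = 1 - 6*164 / (12*(12^2 - 1)) = 1 - 984/1716 = 0.426573.
Step 4: Under H0, t = rho * sqrt((n-2)/(1-rho^2)) = 1.4914 ~ t(10).
Step 5: Two-sided p-value from the t-distribution with 10 df = 0.166700.
Step 6: alpha = 0.05. fail to reject H0.

rho = 0.4266, p = 0.166700, fail to reject H0 at alpha = 0.05.


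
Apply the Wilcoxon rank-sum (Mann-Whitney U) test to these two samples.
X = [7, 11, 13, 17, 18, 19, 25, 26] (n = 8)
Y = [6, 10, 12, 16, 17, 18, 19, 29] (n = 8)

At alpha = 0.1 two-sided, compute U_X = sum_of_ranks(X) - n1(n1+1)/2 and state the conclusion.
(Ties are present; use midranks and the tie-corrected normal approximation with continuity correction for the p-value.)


Step 1: Combine and sort all 16 observations; assign midranks.
sorted (value, group): (6,Y), (7,X), (10,Y), (11,X), (12,Y), (13,X), (16,Y), (17,X), (17,Y), (18,X), (18,Y), (19,X), (19,Y), (25,X), (26,X), (29,Y)
ranks: 6->1, 7->2, 10->3, 11->4, 12->5, 13->6, 16->7, 17->8.5, 17->8.5, 18->10.5, 18->10.5, 19->12.5, 19->12.5, 25->14, 26->15, 29->16
Step 2: Rank sum for X: R1 = 2 + 4 + 6 + 8.5 + 10.5 + 12.5 + 14 + 15 = 72.5.
Step 3: U_X = R1 - n1(n1+1)/2 = 72.5 - 8*9/2 = 72.5 - 36 = 36.5.
       U_Y = n1*n2 - U_X = 64 - 36.5 = 27.5.
Step 4: Ties are present, so use the tie-corrected normal approximation (with continuity correction) for the p-value.
Step 5: p-value = 0.673745; compare to alpha = 0.1. fail to reject H0.

U_X = 36.5, p = 0.673745, fail to reject H0 at alpha = 0.1.
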